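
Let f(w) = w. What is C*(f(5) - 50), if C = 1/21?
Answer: -15/7 ≈ -2.1429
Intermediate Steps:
C = 1/21 ≈ 0.047619
C*(f(5) - 50) = (5 - 50)/21 = (1/21)*(-45) = -15/7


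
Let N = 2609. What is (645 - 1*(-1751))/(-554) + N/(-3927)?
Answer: -5427239/1087779 ≈ -4.9893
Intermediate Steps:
(645 - 1*(-1751))/(-554) + N/(-3927) = (645 - 1*(-1751))/(-554) + 2609/(-3927) = (645 + 1751)*(-1/554) + 2609*(-1/3927) = 2396*(-1/554) - 2609/3927 = -1198/277 - 2609/3927 = -5427239/1087779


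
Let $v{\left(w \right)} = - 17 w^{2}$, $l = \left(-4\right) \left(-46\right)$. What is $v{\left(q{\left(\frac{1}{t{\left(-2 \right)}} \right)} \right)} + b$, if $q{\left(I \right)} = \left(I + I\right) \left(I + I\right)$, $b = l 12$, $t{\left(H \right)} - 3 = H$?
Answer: $1936$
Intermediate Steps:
$t{\left(H \right)} = 3 + H$
$l = 184$
$b = 2208$ ($b = 184 \cdot 12 = 2208$)
$q{\left(I \right)} = 4 I^{2}$ ($q{\left(I \right)} = 2 I 2 I = 4 I^{2}$)
$v{\left(q{\left(\frac{1}{t{\left(-2 \right)}} \right)} \right)} + b = - 17 \left(4 \left(\frac{1}{3 - 2}\right)^{2}\right)^{2} + 2208 = - 17 \left(4 \left(1^{-1}\right)^{2}\right)^{2} + 2208 = - 17 \left(4 \cdot 1^{2}\right)^{2} + 2208 = - 17 \left(4 \cdot 1\right)^{2} + 2208 = - 17 \cdot 4^{2} + 2208 = \left(-17\right) 16 + 2208 = -272 + 2208 = 1936$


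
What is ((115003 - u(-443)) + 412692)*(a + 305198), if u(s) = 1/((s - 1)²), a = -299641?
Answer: 578081826201083/197136 ≈ 2.9324e+9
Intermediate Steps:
u(s) = (-1 + s)⁻² (u(s) = 1/((-1 + s)²) = (-1 + s)⁻²)
((115003 - u(-443)) + 412692)*(a + 305198) = ((115003 - 1/(-1 - 443)²) + 412692)*(-299641 + 305198) = ((115003 - 1/(-444)²) + 412692)*5557 = ((115003 - 1*1/197136) + 412692)*5557 = ((115003 - 1/197136) + 412692)*5557 = (22671231407/197136 + 412692)*5557 = (104027681519/197136)*5557 = 578081826201083/197136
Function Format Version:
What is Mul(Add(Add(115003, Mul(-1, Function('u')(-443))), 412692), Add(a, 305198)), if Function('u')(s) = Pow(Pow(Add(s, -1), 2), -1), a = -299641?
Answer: Rational(578081826201083, 197136) ≈ 2.9324e+9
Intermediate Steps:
Function('u')(s) = Pow(Add(-1, s), -2) (Function('u')(s) = Pow(Pow(Add(-1, s), 2), -1) = Pow(Add(-1, s), -2))
Mul(Add(Add(115003, Mul(-1, Function('u')(-443))), 412692), Add(a, 305198)) = Mul(Add(Add(115003, Mul(-1, Pow(Add(-1, -443), -2))), 412692), Add(-299641, 305198)) = Mul(Add(Add(115003, Mul(-1, Pow(-444, -2))), 412692), 5557) = Mul(Add(Add(115003, Mul(-1, Rational(1, 197136))), 412692), 5557) = Mul(Add(Add(115003, Rational(-1, 197136)), 412692), 5557) = Mul(Add(Rational(22671231407, 197136), 412692), 5557) = Mul(Rational(104027681519, 197136), 5557) = Rational(578081826201083, 197136)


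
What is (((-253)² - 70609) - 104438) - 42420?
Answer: -153458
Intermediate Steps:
(((-253)² - 70609) - 104438) - 42420 = ((64009 - 70609) - 104438) - 42420 = (-6600 - 104438) - 42420 = -111038 - 42420 = -153458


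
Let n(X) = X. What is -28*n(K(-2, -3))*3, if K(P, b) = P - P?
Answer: 0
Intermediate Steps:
K(P, b) = 0
-28*n(K(-2, -3))*3 = -28*0*3 = 0*3 = 0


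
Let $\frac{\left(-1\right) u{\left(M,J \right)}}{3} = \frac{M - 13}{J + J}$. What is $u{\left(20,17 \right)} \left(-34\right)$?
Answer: $21$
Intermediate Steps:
$u{\left(M,J \right)} = - \frac{3 \left(-13 + M\right)}{2 J}$ ($u{\left(M,J \right)} = - 3 \frac{M - 13}{J + J} = - 3 \frac{-13 + M}{2 J} = - \frac{3 \left(-13 + M\right)}{2 J}$)
$u{\left(20,17 \right)} \left(-34\right) = \frac{3 \left(13 - 20\right)}{2 \cdot 17} \left(-34\right) = \frac{3}{2} \cdot \frac{1}{17} \left(13 - 20\right) \left(-34\right) = \frac{3}{2} \cdot \frac{1}{17} \left(-7\right) \left(-34\right) = \left(- \frac{21}{34}\right) \left(-34\right) = 21$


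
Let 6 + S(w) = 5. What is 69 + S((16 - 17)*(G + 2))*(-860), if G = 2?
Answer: 929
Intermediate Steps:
S(w) = -1 (S(w) = -6 + 5 = -1)
69 + S((16 - 17)*(G + 2))*(-860) = 69 - 1*(-860) = 69 + 860 = 929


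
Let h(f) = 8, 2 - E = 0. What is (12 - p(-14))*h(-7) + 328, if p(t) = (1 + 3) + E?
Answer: 376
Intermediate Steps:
E = 2 (E = 2 - 1*0 = 2 + 0 = 2)
p(t) = 6 (p(t) = (1 + 3) + 2 = 4 + 2 = 6)
(12 - p(-14))*h(-7) + 328 = (12 - 1*6)*8 + 328 = (12 - 6)*8 + 328 = 6*8 + 328 = 48 + 328 = 376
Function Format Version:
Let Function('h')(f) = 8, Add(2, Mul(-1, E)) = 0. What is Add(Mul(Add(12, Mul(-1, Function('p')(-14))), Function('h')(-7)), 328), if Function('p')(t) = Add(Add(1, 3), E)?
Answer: 376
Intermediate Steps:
E = 2 (E = Add(2, Mul(-1, 0)) = Add(2, 0) = 2)
Function('p')(t) = 6 (Function('p')(t) = Add(Add(1, 3), 2) = Add(4, 2) = 6)
Add(Mul(Add(12, Mul(-1, Function('p')(-14))), Function('h')(-7)), 328) = Add(Mul(Add(12, Mul(-1, 6)), 8), 328) = Add(Mul(Add(12, -6), 8), 328) = Add(Mul(6, 8), 328) = Add(48, 328) = 376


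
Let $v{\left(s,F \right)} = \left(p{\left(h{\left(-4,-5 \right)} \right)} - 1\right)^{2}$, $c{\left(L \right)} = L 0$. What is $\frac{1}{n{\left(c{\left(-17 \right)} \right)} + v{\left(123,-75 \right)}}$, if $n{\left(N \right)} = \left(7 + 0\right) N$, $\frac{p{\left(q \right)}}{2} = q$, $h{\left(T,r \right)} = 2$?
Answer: $\frac{1}{9} \approx 0.11111$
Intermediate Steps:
$c{\left(L \right)} = 0$
$p{\left(q \right)} = 2 q$
$v{\left(s,F \right)} = 9$ ($v{\left(s,F \right)} = \left(2 \cdot 2 - 1\right)^{2} = \left(4 - 1\right)^{2} = 3^{2} = 9$)
$n{\left(N \right)} = 7 N$
$\frac{1}{n{\left(c{\left(-17 \right)} \right)} + v{\left(123,-75 \right)}} = \frac{1}{7 \cdot 0 + 9} = \frac{1}{0 + 9} = \frac{1}{9}$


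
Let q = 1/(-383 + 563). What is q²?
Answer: 1/32400 ≈ 3.0864e-5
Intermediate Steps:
q = 1/180 ≈ 0.0055556
q² = (1/180)² = 1/32400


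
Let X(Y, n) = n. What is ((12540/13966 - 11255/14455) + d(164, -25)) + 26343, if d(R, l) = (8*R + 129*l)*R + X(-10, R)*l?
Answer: -5884534675280/20187853 ≈ -2.9149e+5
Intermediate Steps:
d(R, l) = R*l + R*(8*R + 129*l) (d(R, l) = (8*R + 129*l)*R + R*l = R*(8*R + 129*l) + R*l = R*l + R*(8*R + 129*l))
((12540/13966 - 11255/14455) + d(164, -25)) + 26343 = ((12540/13966 - 11255/14455) + 2*164*(4*164 + 65*(-25))) + 26343 = ((12540*(1/13966) - 11255*1/14455) + 2*164*(656 - 1625)) + 26343 = ((6270/6983 - 2251/2891) + 2*164*(-969)) + 26343 = (2407837/20187853 - 317832) + 26343 = -6416343286859/20187853 + 26343 = -5884534675280/20187853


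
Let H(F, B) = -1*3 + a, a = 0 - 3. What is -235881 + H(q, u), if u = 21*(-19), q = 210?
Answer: -235887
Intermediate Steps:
a = -3
u = -399
H(F, B) = -6 (H(F, B) = -1*3 - 3 = -3 - 3 = -6)
-235881 + H(q, u) = -235881 - 6 = -235887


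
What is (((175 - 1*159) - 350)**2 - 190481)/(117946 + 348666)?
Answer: -78925/466612 ≈ -0.16914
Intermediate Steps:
(((175 - 1*159) - 350)**2 - 190481)/(117946 + 348666) = (((175 - 159) - 350)**2 - 190481)/466612 = ((16 - 350)**2 - 190481)*(1/466612) = ((-334)**2 - 190481)*(1/466612) = (111556 - 190481)*(1/466612) = -78925*1/466612 = -78925/466612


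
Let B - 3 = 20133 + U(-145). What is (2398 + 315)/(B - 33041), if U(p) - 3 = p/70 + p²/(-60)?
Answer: -227892/1113377 ≈ -0.20469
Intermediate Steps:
U(p) = 3 - p²/60 + p/70 (U(p) = 3 + (p/70 + p²/(-60)) = 3 + (p*(1/70) + p²*(-1/60)) = 3 + (p/70 - p²/60) = 3 + (-p²/60 + p/70) = 3 - p²/60 + p/70)
B = 1662067/84 (B = 3 + (20133 + (3 - 1/60*(-145)² + (1/70)*(-145))) = 3 + (20133 + (3 - 1/60*21025 - 29/14)) = 3 + (20133 + (3 - 4205/12 - 29/14)) = 3 + (20133 - 29357/84) = 3 + 1661815/84 = 1662067/84 ≈ 19787.)
(2398 + 315)/(B - 33041) = (2398 + 315)/(1662067/84 - 33041) = 2713/(-1113377/84) = 2713*(-84/1113377) = -227892/1113377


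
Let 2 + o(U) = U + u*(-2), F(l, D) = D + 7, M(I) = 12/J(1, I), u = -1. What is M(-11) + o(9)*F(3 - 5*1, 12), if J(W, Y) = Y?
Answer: 1869/11 ≈ 169.91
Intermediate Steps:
M(I) = 12/I
F(l, D) = 7 + D
o(U) = U (o(U) = -2 + (U - 1*(-2)) = -2 + (U + 2) = -2 + (2 + U) = U)
M(-11) + o(9)*F(3 - 5*1, 12) = 12/(-11) + 9*(7 + 12) = 12*(-1/11) + 9*19 = -12/11 + 171 = 1869/11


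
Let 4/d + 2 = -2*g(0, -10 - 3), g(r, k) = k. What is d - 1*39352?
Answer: -236111/6 ≈ -39352.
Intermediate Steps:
d = 1/6 (d = 4/(-2 - 2*(-10 - 3)) = 4/(-2 - 2*(-13)) = 4/(-2 + 26) = 4/24 = 4*(1/24) = 1/6 ≈ 0.16667)
d - 1*39352 = 1/6 - 1*39352 = 1/6 - 39352 = -236111/6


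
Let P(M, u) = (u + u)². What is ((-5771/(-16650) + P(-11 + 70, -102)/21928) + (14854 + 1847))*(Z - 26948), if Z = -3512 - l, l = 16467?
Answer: -35772303072095947/45637650 ≈ -7.8383e+8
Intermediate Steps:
P(M, u) = 4*u² (P(M, u) = (2*u)² = 4*u²)
Z = -19979 (Z = -3512 - 1*16467 = -3512 - 16467 = -19979)
((-5771/(-16650) + P(-11 + 70, -102)/21928) + (14854 + 1847))*(Z - 26948) = ((-5771/(-16650) + (4*(-102)²)/21928) + (14854 + 1847))*(-19979 - 26948) = ((-5771*(-1/16650) + (4*10404)*(1/21928)) + 16701)*(-46927) = ((5771/16650 + 41616*(1/21928)) + 16701)*(-46927) = ((5771/16650 + 5202/2741) + 16701)*(-46927) = (102431611/45637650 + 16701)*(-46927) = (762296824261/45637650)*(-46927) = -35772303072095947/45637650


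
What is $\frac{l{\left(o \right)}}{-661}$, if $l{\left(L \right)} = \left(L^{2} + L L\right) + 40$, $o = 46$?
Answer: $- \frac{4272}{661} \approx -6.4629$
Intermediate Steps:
$l{\left(L \right)} = 40 + 2 L^{2}$ ($l{\left(L \right)} = \left(L^{2} + L^{2}\right) + 40 = 2 L^{2} + 40 = 40 + 2 L^{2}$)
$\frac{l{\left(o \right)}}{-661} = \frac{40 + 2 \cdot 46^{2}}{-661} = \left(40 + 2 \cdot 2116\right) \left(- \frac{1}{661}\right) = \left(40 + 4232\right) \left(- \frac{1}{661}\right) = 4272 \left(- \frac{1}{661}\right) = - \frac{4272}{661}$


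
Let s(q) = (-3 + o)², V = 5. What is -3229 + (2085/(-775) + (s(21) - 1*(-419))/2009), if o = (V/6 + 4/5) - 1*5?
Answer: -25875282347/8007300 ≈ -3231.5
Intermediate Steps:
o = -101/30 (o = (5/6 + 4/5) - 1*5 = (5*(⅙) + 4*(⅕)) - 5 = (⅚ + ⅘) - 5 = 49/30 - 5 = -101/30 ≈ -3.3667)
s(q) = 36481/900 (s(q) = (-3 - 101/30)² = (-191/30)² = 36481/900)
-3229 + (2085/(-775) + (s(21) - 1*(-419))/2009) = -3229 + (2085/(-775) + (36481/900 - 1*(-419))/2009) = -3229 + (2085*(-1/775) + (36481/900 + 419)*(1/2009)) = -3229 + (-417/155 + (413581/900)*(1/2009)) = -3229 + (-417/155 + 59083/258300) = -3229 - 19710647/8007300 = -25875282347/8007300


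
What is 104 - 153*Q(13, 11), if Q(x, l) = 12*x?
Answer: -23764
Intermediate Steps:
104 - 153*Q(13, 11) = 104 - 1836*13 = 104 - 153*156 = 104 - 23868 = -23764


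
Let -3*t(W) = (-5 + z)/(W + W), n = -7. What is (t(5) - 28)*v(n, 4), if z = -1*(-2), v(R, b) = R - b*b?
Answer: 6417/10 ≈ 641.70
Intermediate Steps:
v(R, b) = R - b**2
z = 2
t(W) = 1/(2*W) (t(W) = -(-5 + 2)/(3*(W + W)) = -(-3)/(3*(2*W)) = -1/(2*W)*(-3)/3 = -(-1)/(2*W) = 1/(2*W))
(t(5) - 28)*v(n, 4) = ((1/2)/5 - 28)*(-7 - 1*4**2) = ((1/2)*(1/5) - 28)*(-7 - 1*16) = (1/10 - 28)*(-7 - 16) = -279/10*(-23) = 6417/10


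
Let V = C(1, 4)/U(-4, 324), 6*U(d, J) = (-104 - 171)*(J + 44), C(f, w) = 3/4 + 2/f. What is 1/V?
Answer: -18400/3 ≈ -6133.3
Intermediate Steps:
C(f, w) = ¾ + 2/f (C(f, w) = 3*(¼) + 2/f = ¾ + 2/f)
U(d, J) = -6050/3 - 275*J/6 (U(d, J) = ((-104 - 171)*(J + 44))/6 = (-275*(44 + J))/6 = (-12100 - 275*J)/6 = -6050/3 - 275*J/6)
V = -3/18400 (V = (¾ + 2/1)/(-6050/3 - 275/6*324) = (¾ + 2*1)/(-6050/3 - 14850) = (¾ + 2)/(-50600/3) = (11/4)*(-3/50600) = -3/18400 ≈ -0.00016304)
1/V = 1/(-3/18400) = -18400/3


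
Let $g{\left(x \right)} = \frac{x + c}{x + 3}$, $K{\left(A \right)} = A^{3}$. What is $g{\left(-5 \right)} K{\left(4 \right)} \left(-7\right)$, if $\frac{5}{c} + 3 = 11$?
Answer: $-980$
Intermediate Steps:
$c = \frac{5}{8}$ ($c = \frac{5}{-3 + 11} = \frac{5}{8} \approx 0.625$)
$g{\left(x \right)} = \frac{\frac{5}{8} + x}{3 + x}$ ($g{\left(x \right)} = \frac{x + \frac{5}{8}}{x + 3} = \frac{\frac{5}{8} + x}{3 + x}$)
$g{\left(-5 \right)} K{\left(4 \right)} \left(-7\right) = \frac{\frac{5}{8} - 5}{3 - 5} \cdot 4^{3} \left(-7\right) = \frac{1}{-2} \left(- \frac{35}{8}\right) 64 \left(-7\right) = \left(- \frac{1}{2}\right) \left(- \frac{35}{8}\right) 64 \left(-7\right) = \frac{35}{16} \cdot 64 \left(-7\right) = 140 \left(-7\right) = -980$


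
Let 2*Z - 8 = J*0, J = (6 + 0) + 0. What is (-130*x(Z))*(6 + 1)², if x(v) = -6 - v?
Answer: 63700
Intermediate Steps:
J = 6 (J = 6 + 0 = 6)
Z = 4 (Z = 4 + (6*0)/2 = 4 + (½)*0 = 4 + 0 = 4)
(-130*x(Z))*(6 + 1)² = (-130*(-6 - 1*4))*(6 + 1)² = -130*(-6 - 4)*7² = -130*(-10)*49 = 1300*49 = 63700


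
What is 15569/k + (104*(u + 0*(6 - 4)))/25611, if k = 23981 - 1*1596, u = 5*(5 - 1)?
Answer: 445298459/573302235 ≈ 0.77673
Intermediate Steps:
u = 20 (u = 5*4 = 20)
k = 22385 (k = 23981 - 1596 = 22385)
15569/k + (104*(u + 0*(6 - 4)))/25611 = 15569/22385 + (104*(20 + 0*(6 - 4)))/25611 = 15569*(1/22385) + (104*(20 + 0*2))*(1/25611) = 15569/22385 + (104*(20 + 0))*(1/25611) = 15569/22385 + (104*20)*(1/25611) = 15569/22385 + 2080*(1/25611) = 15569/22385 + 2080/25611 = 445298459/573302235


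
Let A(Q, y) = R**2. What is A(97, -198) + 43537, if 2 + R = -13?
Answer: 43762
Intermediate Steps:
R = -15 (R = -2 - 13 = -15)
A(Q, y) = 225 (A(Q, y) = (-15)**2 = 225)
A(97, -198) + 43537 = 225 + 43537 = 43762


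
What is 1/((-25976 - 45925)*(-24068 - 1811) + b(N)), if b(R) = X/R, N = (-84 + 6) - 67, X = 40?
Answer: 29/53961053383 ≈ 5.3742e-10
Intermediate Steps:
N = -145 (N = -78 - 67 = -145)
b(R) = 40/R
1/((-25976 - 45925)*(-24068 - 1811) + b(N)) = 1/((-25976 - 45925)*(-24068 - 1811) + 40/(-145)) = 1/(-71901*(-25879) + 40*(-1/145)) = 1/(1860725979 - 8/29) = 1/(53961053383/29) = 29/53961053383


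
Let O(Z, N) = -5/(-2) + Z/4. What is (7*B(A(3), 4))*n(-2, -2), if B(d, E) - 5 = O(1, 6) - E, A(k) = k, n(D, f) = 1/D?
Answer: -105/8 ≈ -13.125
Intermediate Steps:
O(Z, N) = 5/2 + Z/4 (O(Z, N) = -5*(-½) + Z*(¼) = 5/2 + Z/4)
B(d, E) = 31/4 - E (B(d, E) = 5 + ((5/2 + (¼)*1) - E) = 5 + ((5/2 + ¼) - E) = 5 + (11/4 - E) = 31/4 - E)
(7*B(A(3), 4))*n(-2, -2) = (7*(31/4 - 1*4))/(-2) = (7*(31/4 - 4))*(-½) = (7*(15/4))*(-½) = (105/4)*(-½) = -105/8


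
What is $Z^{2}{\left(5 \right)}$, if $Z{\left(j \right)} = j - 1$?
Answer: $16$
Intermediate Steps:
$Z{\left(j \right)} = -1 + j$ ($Z{\left(j \right)} = j - 1 = -1 + j$)
$Z^{2}{\left(5 \right)} = \left(-1 + 5\right)^{2} = 4^{2} = 16$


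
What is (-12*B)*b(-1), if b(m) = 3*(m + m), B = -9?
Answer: -648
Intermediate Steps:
b(m) = 6*m (b(m) = 3*(2*m) = 6*m)
(-12*B)*b(-1) = (-12*(-9))*(6*(-1)) = 108*(-6) = -648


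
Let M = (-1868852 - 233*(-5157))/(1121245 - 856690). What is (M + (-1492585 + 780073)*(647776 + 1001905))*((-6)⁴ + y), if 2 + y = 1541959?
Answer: -479893932940888909655443/264555 ≈ -1.8140e+18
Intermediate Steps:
y = 1541957 (y = -2 + 1541959 = 1541957)
M = -667271/264555 (M = (-1868852 + 1201581)/264555 = -667271*1/264555 = -667271/264555 ≈ -2.5222)
(M + (-1492585 + 780073)*(647776 + 1001905))*((-6)⁴ + y) = (-667271/264555 + (-1492585 + 780073)*(647776 + 1001905))*((-6)⁴ + 1541957) = (-667271/264555 - 712512*1649681)*(1296 + 1541957) = (-667271/264555 - 1175417508672)*1543253 = -310962579007388231/264555*1543253 = -479893932940888909655443/264555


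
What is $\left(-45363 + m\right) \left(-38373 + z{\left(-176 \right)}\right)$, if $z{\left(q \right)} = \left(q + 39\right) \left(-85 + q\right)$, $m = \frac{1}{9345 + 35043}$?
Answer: $\frac{438958879774}{3699} \approx 1.1867 \cdot 10^{8}$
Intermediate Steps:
$m = \frac{1}{44388} \approx 2.2529 \cdot 10^{-5}$
$z{\left(q \right)} = \left(-85 + q\right) \left(39 + q\right)$ ($z{\left(q \right)} = \left(39 + q\right) \left(-85 + q\right) = \left(-85 + q\right) \left(39 + q\right)$)
$\left(-45363 + m\right) \left(-38373 + z{\left(-176 \right)}\right) = \left(-45363 + \frac{1}{44388}\right) \left(-38373 - \left(-4781 - 30976\right)\right) = - \frac{2013572843 \left(-38373 + \left(-3315 + 30976 + 8096\right)\right)}{44388} = - \frac{2013572843 \left(-38373 + 35757\right)}{44388} = \left(- \frac{2013572843}{44388}\right) \left(-2616\right) = \frac{438958879774}{3699}$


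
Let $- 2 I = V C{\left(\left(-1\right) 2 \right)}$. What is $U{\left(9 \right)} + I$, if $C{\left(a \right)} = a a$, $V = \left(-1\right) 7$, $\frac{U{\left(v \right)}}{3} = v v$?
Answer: $257$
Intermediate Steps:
$U{\left(v \right)} = 3 v^{2}$ ($U{\left(v \right)} = 3 v v = 3 v^{2}$)
$V = -7$
$C{\left(a \right)} = a^{2}$
$I = 14$ ($I = - \frac{\left(-7\right) \left(\left(-1\right) 2\right)^{2}}{2} = - \frac{\left(-7\right) \left(-2\right)^{2}}{2} = - \frac{\left(-7\right) 4}{2} = \left(- \frac{1}{2}\right) \left(-28\right) = 14$)
$U{\left(9 \right)} + I = 3 \cdot 9^{2} + 14 = 3 \cdot 81 + 14 = 243 + 14 = 257$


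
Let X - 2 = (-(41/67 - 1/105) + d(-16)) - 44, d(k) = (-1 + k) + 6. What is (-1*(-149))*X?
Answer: -56186857/7035 ≈ -7986.8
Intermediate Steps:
d(k) = 5 + k
X = -377093/7035 (X = 2 + ((-(41/67 - 1/105) + (5 - 16)) - 44) = 2 + ((-(41*(1/67) - 1*1/105) - 11) - 44) = 2 + ((-(41/67 - 1/105) - 11) - 44) = 2 + ((-1*4238/7035 - 11) - 44) = 2 + ((-4238/7035 - 11) - 44) = 2 + (-81623/7035 - 44) = 2 - 391163/7035 = -377093/7035 ≈ -53.602)
(-1*(-149))*X = -1*(-149)*(-377093/7035) = 149*(-377093/7035) = -56186857/7035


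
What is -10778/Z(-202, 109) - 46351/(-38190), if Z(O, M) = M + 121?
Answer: -40095109/878370 ≈ -45.647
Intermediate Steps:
Z(O, M) = 121 + M
-10778/Z(-202, 109) - 46351/(-38190) = -10778/(121 + 109) - 46351/(-38190) = -10778/230 - 46351*(-1/38190) = -10778*1/230 + 46351/38190 = -5389/115 + 46351/38190 = -40095109/878370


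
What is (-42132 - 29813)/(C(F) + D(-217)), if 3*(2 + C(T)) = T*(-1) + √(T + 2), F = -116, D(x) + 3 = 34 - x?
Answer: -18432309/72943 + 43167*I*√114/145886 ≈ -252.69 + 3.1593*I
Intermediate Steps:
D(x) = 31 - x (D(x) = -3 + (34 - x) = 31 - x)
C(T) = -2 - T/3 + √(2 + T)/3 (C(T) = -2 + (T*(-1) + √(T + 2))/3 = -2 + (-T + √(2 + T))/3 = -2 + (√(2 + T) - T)/3 = -2 + (-T/3 + √(2 + T)/3) = -2 - T/3 + √(2 + T)/3)
(-42132 - 29813)/(C(F) + D(-217)) = (-42132 - 29813)/((-2 - ⅓*(-116) + √(2 - 116)/3) + (31 - 1*(-217))) = -71945/((-2 + 116/3 + √(-114)/3) + (31 + 217)) = -71945/((-2 + 116/3 + (I*√114)/3) + 248) = -71945/((-2 + 116/3 + I*√114/3) + 248) = -71945/((110/3 + I*√114/3) + 248) = -71945/(854/3 + I*√114/3)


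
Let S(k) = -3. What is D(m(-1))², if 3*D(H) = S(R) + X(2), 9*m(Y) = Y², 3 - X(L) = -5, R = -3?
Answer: 25/9 ≈ 2.7778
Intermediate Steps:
X(L) = 8 (X(L) = 3 - 1*(-5) = 3 + 5 = 8)
m(Y) = Y²/9
D(H) = 5/3 (D(H) = (-3 + 8)/3 = (⅓)*5 = 5/3)
D(m(-1))² = (5/3)² = 25/9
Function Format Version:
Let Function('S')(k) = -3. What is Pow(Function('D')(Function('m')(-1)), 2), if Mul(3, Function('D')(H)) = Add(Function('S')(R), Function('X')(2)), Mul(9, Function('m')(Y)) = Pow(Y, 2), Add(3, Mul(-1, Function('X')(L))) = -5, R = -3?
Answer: Rational(25, 9) ≈ 2.7778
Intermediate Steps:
Function('X')(L) = 8 (Function('X')(L) = Add(3, Mul(-1, -5)) = Add(3, 5) = 8)
Function('m')(Y) = Mul(Rational(1, 9), Pow(Y, 2))
Function('D')(H) = Rational(5, 3) (Function('D')(H) = Mul(Rational(1, 3), Add(-3, 8)) = Mul(Rational(1, 3), 5) = Rational(5, 3))
Pow(Function('D')(Function('m')(-1)), 2) = Pow(Rational(5, 3), 2) = Rational(25, 9)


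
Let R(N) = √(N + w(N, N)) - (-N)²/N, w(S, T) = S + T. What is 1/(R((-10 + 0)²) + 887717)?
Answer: 887617/787863938389 - 10*√3/787863938389 ≈ 1.1266e-6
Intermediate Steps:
R(N) = -N + √3*√N (R(N) = √(N + (N + N)) - (-N)²/N = √(N + 2*N) - N²/N = √(3*N) - N = √3*√N - N = -N + √3*√N)
1/(R((-10 + 0)²) + 887717) = 1/((-(-10 + 0)² + √3*√((-10 + 0)²)) + 887717) = 1/((-1*(-10)² + √3*√((-10)²)) + 887717) = 1/((-1*100 + √3*√100) + 887717) = 1/((-100 + √3*10) + 887717) = 1/((-100 + 10*√3) + 887717) = 1/(887617 + 10*√3)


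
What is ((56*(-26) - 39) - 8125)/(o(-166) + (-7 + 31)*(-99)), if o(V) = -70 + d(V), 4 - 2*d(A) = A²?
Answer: 4810/8111 ≈ 0.59302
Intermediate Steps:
d(A) = 2 - A²/2
o(V) = -68 - V²/2 (o(V) = -70 + (2 - V²/2) = -68 - V²/2)
((56*(-26) - 39) - 8125)/(o(-166) + (-7 + 31)*(-99)) = ((56*(-26) - 39) - 8125)/((-68 - ½*(-166)²) + (-7 + 31)*(-99)) = ((-1456 - 39) - 8125)/((-68 - ½*27556) + 24*(-99)) = (-1495 - 8125)/((-68 - 13778) - 2376) = -9620/(-13846 - 2376) = -9620/(-16222) = -9620*(-1/16222) = 4810/8111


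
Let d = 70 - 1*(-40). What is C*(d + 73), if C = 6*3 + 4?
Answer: 4026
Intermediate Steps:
d = 110 (d = 70 + 40 = 110)
C = 22 (C = 18 + 4 = 22)
C*(d + 73) = 22*(110 + 73) = 22*183 = 4026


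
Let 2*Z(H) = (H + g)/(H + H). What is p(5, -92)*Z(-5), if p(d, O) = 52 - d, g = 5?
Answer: 0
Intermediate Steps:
Z(H) = (5 + H)/(4*H) (Z(H) = ((H + 5)/(H + H))/2 = ((5 + H)/((2*H)))/2 = ((5 + H)*(1/(2*H)))/2 = ((5 + H)/(2*H))/2 = (5 + H)/(4*H))
p(5, -92)*Z(-5) = (52 - 1*5)*((1/4)*(5 - 5)/(-5)) = (52 - 5)*((1/4)*(-1/5)*0) = 47*0 = 0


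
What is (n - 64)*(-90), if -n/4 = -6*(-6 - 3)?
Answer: 25200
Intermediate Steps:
n = -216 (n = -(-24)*(-6 - 3) = -(-24)*(-9) = -4*54 = -216)
(n - 64)*(-90) = (-216 - 64)*(-90) = -280*(-90) = 25200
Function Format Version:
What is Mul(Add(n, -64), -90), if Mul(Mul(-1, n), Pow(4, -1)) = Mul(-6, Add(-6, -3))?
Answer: 25200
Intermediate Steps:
n = -216 (n = Mul(-4, Mul(-6, Add(-6, -3))) = Mul(-4, Mul(-6, -9)) = Mul(-4, 54) = -216)
Mul(Add(n, -64), -90) = Mul(Add(-216, -64), -90) = Mul(-280, -90) = 25200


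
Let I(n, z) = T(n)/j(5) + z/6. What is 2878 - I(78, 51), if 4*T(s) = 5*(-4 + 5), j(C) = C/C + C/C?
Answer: 22951/8 ≈ 2868.9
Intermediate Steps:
j(C) = 2 (j(C) = 1 + 1 = 2)
T(s) = 5/4 (T(s) = (5*(-4 + 5))/4 = (5*1)/4 = (1/4)*5 = 5/4)
I(n, z) = 5/8 + z/6 (I(n, z) = (5/4)/2 + z/6 = (5/4)*(1/2) + z*(1/6) = 5/8 + z/6)
2878 - I(78, 51) = 2878 - (5/8 + (1/6)*51) = 2878 - (5/8 + 17/2) = 2878 - 1*73/8 = 2878 - 73/8 = 22951/8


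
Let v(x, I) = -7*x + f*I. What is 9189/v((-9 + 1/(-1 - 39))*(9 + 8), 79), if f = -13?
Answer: 367560/1879 ≈ 195.61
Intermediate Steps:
v(x, I) = -13*I - 7*x (v(x, I) = -7*x - 13*I = -13*I - 7*x)
9189/v((-9 + 1/(-1 - 39))*(9 + 8), 79) = 9189/(-13*79 - 7*(-9 + 1/(-1 - 39))*(9 + 8)) = 9189/(-1027 - 7*(-9 + 1/(-40))*17) = 9189/(-1027 - 7*(-9 - 1/40)*17) = 9189/(-1027 - (-2527)*17/40) = 9189/(-1027 - 7*(-6137/40)) = 9189/(-1027 + 42959/40) = 9189/(1879/40) = 9189*(40/1879) = 367560/1879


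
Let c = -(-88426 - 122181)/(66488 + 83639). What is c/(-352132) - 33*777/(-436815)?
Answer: 8858870461523/150928206781220 ≈ 0.058696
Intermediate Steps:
c = 210607/150127 (c = -(-210607)/150127 = -1*(-210607/150127) = 210607/150127 ≈ 1.4029)
c/(-352132) - 33*777/(-436815) = (210607/150127)/(-352132) - 33*777/(-436815) = (210607/150127)*(-1/352132) - 25641*(-1/436815) = -210607/52864520764 + 2849/48535 = 8858870461523/150928206781220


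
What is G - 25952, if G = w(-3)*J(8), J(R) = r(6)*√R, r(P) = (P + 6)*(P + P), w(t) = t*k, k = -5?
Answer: -25952 + 4320*√2 ≈ -19843.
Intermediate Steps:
w(t) = -5*t (w(t) = t*(-5) = -5*t)
r(P) = 2*P*(6 + P) (r(P) = (6 + P)*(2*P) = 2*P*(6 + P))
J(R) = 144*√R (J(R) = (2*6*(6 + 6))*√R = (2*6*12)*√R = 144*√R)
G = 4320*√2 (G = (-5*(-3))*(144*√8) = 15*(144*(2*√2)) = 15*(288*√2) = 4320*√2 ≈ 6109.4)
G - 25952 = 4320*√2 - 25952 = -25952 + 4320*√2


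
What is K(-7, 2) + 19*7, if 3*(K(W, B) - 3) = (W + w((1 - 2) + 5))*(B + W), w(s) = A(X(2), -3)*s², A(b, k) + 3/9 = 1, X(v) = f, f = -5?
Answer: 1169/9 ≈ 129.89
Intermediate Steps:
X(v) = -5
A(b, k) = ⅔ (A(b, k) = -⅓ + 1 = ⅔)
w(s) = 2*s²/3
K(W, B) = 3 + (32/3 + W)*(B + W)/3 (K(W, B) = 3 + ((W + 2*((1 - 2) + 5)²/3)*(B + W))/3 = 3 + ((W + 2*(-1 + 5)²/3)*(B + W))/3 = 3 + ((W + (⅔)*4²)*(B + W))/3 = 3 + ((W + (⅔)*16)*(B + W))/3 = 3 + ((W + 32/3)*(B + W))/3 = 3 + ((32/3 + W)*(B + W))/3 = 3 + (32/3 + W)*(B + W)/3)
K(-7, 2) + 19*7 = (3 + (⅓)*(-7)² + (32/9)*2 + (32/9)*(-7) + (⅓)*2*(-7)) + 19*7 = (3 + (⅓)*49 + 64/9 - 224/9 - 14/3) + 133 = (3 + 49/3 + 64/9 - 224/9 - 14/3) + 133 = -28/9 + 133 = 1169/9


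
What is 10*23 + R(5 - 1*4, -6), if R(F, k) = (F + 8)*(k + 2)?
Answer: 194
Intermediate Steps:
R(F, k) = (2 + k)*(8 + F) (R(F, k) = (8 + F)*(2 + k) = (2 + k)*(8 + F))
10*23 + R(5 - 1*4, -6) = 10*23 + (16 + 2*(5 - 1*4) + 8*(-6) + (5 - 1*4)*(-6)) = 230 + (16 + 2*(5 - 4) - 48 + (5 - 4)*(-6)) = 230 + (16 + 2*1 - 48 + 1*(-6)) = 230 + (16 + 2 - 48 - 6) = 230 - 36 = 194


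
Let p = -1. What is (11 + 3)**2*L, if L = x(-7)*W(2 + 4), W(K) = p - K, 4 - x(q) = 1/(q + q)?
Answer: -5586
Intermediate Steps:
x(q) = 4 - 1/(2*q) (x(q) = 4 - 1/(q + q) = 4 - 1/(2*q))
W(K) = -1 - K
L = -57/2 (L = (4 - 1/2/(-7))*(-1 - (2 + 4)) = (4 - 1/2*(-1/7))*(-1 - 1*6) = (4 + 1/14)*(-1 - 6) = (57/14)*(-7) = -57/2 ≈ -28.500)
(11 + 3)**2*L = (11 + 3)**2*(-57/2) = 14**2*(-57/2) = 196*(-57/2) = -5586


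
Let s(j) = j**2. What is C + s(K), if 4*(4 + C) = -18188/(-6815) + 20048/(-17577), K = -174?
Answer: 518035078457/17112465 ≈ 30272.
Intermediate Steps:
C = -61911883/17112465 (C = -4 + (-18188/(-6815) + 20048/(-17577))/4 = -4 + (-18188*(-1/6815) + 20048*(-1/17577))/4 = -4 + (18188/6815 - 2864/2511)/4 = -4 + (1/4)*(26151908/17112465) = -4 + 6537977/17112465 = -61911883/17112465 ≈ -3.6179)
C + s(K) = -61911883/17112465 + (-174)**2 = -61911883/17112465 + 30276 = 518035078457/17112465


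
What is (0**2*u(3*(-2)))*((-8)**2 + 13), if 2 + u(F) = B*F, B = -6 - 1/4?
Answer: 0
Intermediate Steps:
B = -25/4 (B = -6 - 1/4 = -25/4 ≈ -6.2500)
u(F) = -2 - 25*F/4
(0**2*u(3*(-2)))*((-8)**2 + 13) = (0**2*(-2 - 75*(-2)/4))*((-8)**2 + 13) = (0*(-2 - 25/4*(-6)))*(64 + 13) = (0*(-2 + 75/2))*77 = (0*(71/2))*77 = 0*77 = 0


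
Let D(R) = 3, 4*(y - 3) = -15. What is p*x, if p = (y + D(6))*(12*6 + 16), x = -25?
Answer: -4950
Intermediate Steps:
y = -3/4 (y = 3 + (1/4)*(-15) = 3 - 15/4 = -3/4 ≈ -0.75000)
p = 198 (p = (-3/4 + 3)*(12*6 + 16) = 9*(72 + 16)/4 = (9/4)*88 = 198)
p*x = 198*(-25) = -4950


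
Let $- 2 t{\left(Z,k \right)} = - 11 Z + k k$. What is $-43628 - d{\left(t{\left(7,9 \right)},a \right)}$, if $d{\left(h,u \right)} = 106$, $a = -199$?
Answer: $-43734$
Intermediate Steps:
$t{\left(Z,k \right)} = - \frac{k^{2}}{2} + \frac{11 Z}{2}$ ($t{\left(Z,k \right)} = - \frac{- 11 Z + k k}{2} = - \frac{- 11 Z + k^{2}}{2} = - \frac{k^{2} - 11 Z}{2} = - \frac{k^{2}}{2} + \frac{11 Z}{2}$)
$-43628 - d{\left(t{\left(7,9 \right)},a \right)} = -43628 - 106 = -43734$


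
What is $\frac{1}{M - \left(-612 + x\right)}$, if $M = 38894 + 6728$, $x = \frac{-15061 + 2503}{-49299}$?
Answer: $\frac{16433}{759759136} \approx 2.1629 \cdot 10^{-5}$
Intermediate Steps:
$x = \frac{4186}{16433}$ ($x = \left(-12558\right) \left(- \frac{1}{49299}\right) = \frac{4186}{16433} \approx 0.25473$)
$M = 45622$
$\frac{1}{M - \left(-612 + x\right)} = \frac{1}{45622 + \left(612 - \frac{4186}{16433}\right)} = \frac{1}{45622 + \frac{10052810}{16433}} = \frac{1}{\frac{759759136}{16433}} = \frac{16433}{759759136}$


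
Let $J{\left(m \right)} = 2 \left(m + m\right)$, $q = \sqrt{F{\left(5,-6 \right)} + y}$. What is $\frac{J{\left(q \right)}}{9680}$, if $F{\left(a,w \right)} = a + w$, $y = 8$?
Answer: $\frac{\sqrt{7}}{2420} \approx 0.0010933$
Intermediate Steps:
$q = \sqrt{7}$ ($q = \sqrt{\left(5 - 6\right) + 8} = \sqrt{-1 + 8} = \sqrt{7} \approx 2.6458$)
$J{\left(m \right)} = 4 m$ ($J{\left(m \right)} = 2 \cdot 2 m = 4 m$)
$\frac{J{\left(q \right)}}{9680} = \frac{4 \sqrt{7}}{9680} = 4 \sqrt{7} \cdot \frac{1}{9680} = \frac{\sqrt{7}}{2420}$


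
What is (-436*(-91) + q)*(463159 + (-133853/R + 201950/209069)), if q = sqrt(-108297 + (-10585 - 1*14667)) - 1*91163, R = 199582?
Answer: -142148062391306832765/5960915594 + 2760853465754595*I*sqrt(133549)/5960915594 ≈ -2.3847e+10 + 1.6926e+8*I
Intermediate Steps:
q = -91163 + I*sqrt(133549) (q = sqrt(-108297 + (-10585 - 14667)) - 91163 = sqrt(-108297 - 25252) - 91163 = sqrt(-133549) - 91163 = I*sqrt(133549) - 91163 = -91163 + I*sqrt(133549) ≈ -91163.0 + 365.44*I)
(-436*(-91) + q)*(463159 + (-133853/R + 201950/209069)) = (-436*(-91) + (-91163 + I*sqrt(133549)))*(463159 + (-133853/199582 + 201950/209069)) = (39676 + (-91163 + I*sqrt(133549)))*(463159 + (-133853*1/199582 + 201950*(1/209069))) = (-51487 + I*sqrt(133549))*(463159 + (-133853/199582 + 28850/29867)) = (-51487 + I*sqrt(133549))*(463159 + 1760153149/5960915594) = (-51487 + I*sqrt(133549))*(2760853465754595/5960915594) = -142148062391306832765/5960915594 + 2760853465754595*I*sqrt(133549)/5960915594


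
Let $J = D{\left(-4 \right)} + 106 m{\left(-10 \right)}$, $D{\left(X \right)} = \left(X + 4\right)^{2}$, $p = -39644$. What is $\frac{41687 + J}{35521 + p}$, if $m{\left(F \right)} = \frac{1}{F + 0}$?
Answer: $- \frac{6722}{665} \approx -10.108$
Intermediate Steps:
$m{\left(F \right)} = \frac{1}{F}$
$D{\left(X \right)} = \left(4 + X\right)^{2}$
$J = - \frac{53}{5}$ ($J = \left(4 - 4\right)^{2} + \frac{106}{-10} = 0^{2} + 106 \left(- \frac{1}{10}\right) = 0 - \frac{53}{5} = - \frac{53}{5} \approx -10.6$)
$\frac{41687 + J}{35521 + p} = \frac{41687 - \frac{53}{5}}{35521 - 39644} = \frac{208382}{5 \left(-4123\right)} = \frac{208382}{5} \left(- \frac{1}{4123}\right) = - \frac{6722}{665}$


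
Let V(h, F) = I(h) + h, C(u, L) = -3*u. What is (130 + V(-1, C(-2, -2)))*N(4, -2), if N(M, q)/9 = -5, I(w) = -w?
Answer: -5850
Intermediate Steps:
N(M, q) = -45 (N(M, q) = 9*(-5) = -45)
V(h, F) = 0 (V(h, F) = -h + h = 0)
(130 + V(-1, C(-2, -2)))*N(4, -2) = (130 + 0)*(-45) = 130*(-45) = -5850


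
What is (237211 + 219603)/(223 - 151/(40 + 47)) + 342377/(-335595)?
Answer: 1333090024946/646020375 ≈ 2063.5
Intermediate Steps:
(237211 + 219603)/(223 - 151/(40 + 47)) + 342377/(-335595) = 456814/(223 - 151/87) + 342377*(-1/335595) = 456814/(223 - 151*1/87) - 342377/335595 = 456814/(223 - 151/87) - 342377/335595 = 456814/(19250/87) - 342377/335595 = 456814*(87/19250) - 342377/335595 = 19871409/9625 - 342377/335595 = 1333090024946/646020375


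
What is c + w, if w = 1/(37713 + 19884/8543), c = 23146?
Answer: 7457688495821/322202043 ≈ 23146.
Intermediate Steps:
w = 8543/322202043 (w = 1/(37713 + 19884*(1/8543)) = 1/(37713 + 19884/8543) = 1/(322202043/8543) = 8543/322202043 ≈ 2.6514e-5)
c + w = 23146 + 8543/322202043 = 7457688495821/322202043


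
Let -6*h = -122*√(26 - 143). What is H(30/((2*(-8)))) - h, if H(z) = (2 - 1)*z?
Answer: -15/8 - 61*I*√13 ≈ -1.875 - 219.94*I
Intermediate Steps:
h = 61*I*√13 (h = -(-61)*√(26 - 143)/3 = -(-61)*√(-117)/3 = -(-61)*3*I*√13/3 = -(-61)*I*√13 = 61*I*√13 ≈ 219.94*I)
H(z) = z (H(z) = 1*z = z)
H(30/((2*(-8)))) - h = 30/((2*(-8))) - 61*I*√13 = 30/(-16) - 61*I*√13 = 30*(-1/16) - 61*I*√13 = -15/8 - 61*I*√13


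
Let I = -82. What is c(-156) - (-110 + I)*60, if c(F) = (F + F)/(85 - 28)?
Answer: 218776/19 ≈ 11515.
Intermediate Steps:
c(F) = 2*F/57 (c(F) = (2*F)/57 = (2*F)*(1/57) = 2*F/57)
c(-156) - (-110 + I)*60 = (2/57)*(-156) - (-110 - 82)*60 = -104/19 - (-192)*60 = -104/19 - 1*(-11520) = -104/19 + 11520 = 218776/19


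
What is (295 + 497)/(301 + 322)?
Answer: 792/623 ≈ 1.2713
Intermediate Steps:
(295 + 497)/(301 + 322) = 792/623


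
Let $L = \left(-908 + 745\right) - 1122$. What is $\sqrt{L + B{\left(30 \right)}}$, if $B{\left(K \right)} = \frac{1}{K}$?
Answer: $\frac{i \sqrt{1156470}}{30} \approx 35.846 i$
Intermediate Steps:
$L = -1285$ ($L = -163 - 1122 = -1285$)
$\sqrt{L + B{\left(30 \right)}} = \sqrt{-1285 + \frac{1}{30}} = \sqrt{- \frac{38549}{30}} = \frac{i \sqrt{1156470}}{30}$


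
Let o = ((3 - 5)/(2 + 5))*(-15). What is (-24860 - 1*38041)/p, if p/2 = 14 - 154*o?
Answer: 62901/1292 ≈ 48.685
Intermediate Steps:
o = 30/7 (o = -2/7*(-15) = 30/7 ≈ 4.2857)
p = -1292 (p = 2*(14 - 154*30/7) = 2*(14 - 660) = 2*(-646) = -1292)
(-24860 - 1*38041)/p = (-24860 - 1*38041)/(-1292) = (-24860 - 38041)*(-1/1292) = -62901*(-1/1292) = 62901/1292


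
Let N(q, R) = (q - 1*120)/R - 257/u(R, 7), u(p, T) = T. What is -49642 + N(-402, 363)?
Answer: -42079089/847 ≈ -49680.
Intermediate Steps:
N(q, R) = -257/7 + (-120 + q)/R (N(q, R) = (q - 1*120)/R - 257/7 = (q - 120)/R - 257*⅐ = (-120 + q)/R - 257/7 = -257/7 + (-120 + q)/R)
-49642 + N(-402, 363) = -49642 + (-120 - 402 - 257/7*363)/363 = -49642 + (-120 - 402 - 93291/7)/363 = -49642 + (1/363)*(-96945/7) = -49642 - 32315/847 = -42079089/847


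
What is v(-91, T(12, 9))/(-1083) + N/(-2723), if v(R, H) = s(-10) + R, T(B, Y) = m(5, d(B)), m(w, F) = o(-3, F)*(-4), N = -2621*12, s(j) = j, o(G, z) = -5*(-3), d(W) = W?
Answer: 34337539/2949009 ≈ 11.644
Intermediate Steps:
o(G, z) = 15
N = -31452
m(w, F) = -60 (m(w, F) = 15*(-4) = -60)
T(B, Y) = -60
v(R, H) = -10 + R
v(-91, T(12, 9))/(-1083) + N/(-2723) = (-10 - 91)/(-1083) - 31452/(-2723) = -101*(-1/1083) - 31452*(-1/2723) = 101/1083 + 31452/2723 = 34337539/2949009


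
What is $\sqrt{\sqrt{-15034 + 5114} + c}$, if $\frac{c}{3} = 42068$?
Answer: $2 \sqrt{31551 + 2 i \sqrt{155}} \approx 355.25 + 0.14018 i$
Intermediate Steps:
$c = 126204$ ($c = 3 \cdot 42068 = 126204$)
$\sqrt{\sqrt{-15034 + 5114} + c} = \sqrt{\sqrt{-15034 + 5114} + 126204} = \sqrt{\sqrt{-9920} + 126204} = \sqrt{8 i \sqrt{155} + 126204} = \sqrt{126204 + 8 i \sqrt{155}}$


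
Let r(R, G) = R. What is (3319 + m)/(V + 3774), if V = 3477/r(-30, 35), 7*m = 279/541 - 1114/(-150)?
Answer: 1886002474/2077983705 ≈ 0.90761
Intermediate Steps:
m = 322262/284025 (m = (279/541 - 1114/(-150))/7 = (279*(1/541) - 1114*(-1/150))/7 = (279/541 + 557/75)/7 = (⅐)*(322262/40575) = 322262/284025 ≈ 1.1346)
V = -1159/10 (V = 3477/(-30) = 3477*(-1/30) = -1159/10 ≈ -115.90)
(3319 + m)/(V + 3774) = (3319 + 322262/284025)/(-1159/10 + 3774) = 943001237/(284025*(36581/10)) = (943001237/284025)*(10/36581) = 1886002474/2077983705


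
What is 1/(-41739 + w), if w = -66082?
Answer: -1/107821 ≈ -9.2746e-6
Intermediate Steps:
1/(-41739 + w) = 1/(-41739 - 66082) = 1/(-107821) = -1/107821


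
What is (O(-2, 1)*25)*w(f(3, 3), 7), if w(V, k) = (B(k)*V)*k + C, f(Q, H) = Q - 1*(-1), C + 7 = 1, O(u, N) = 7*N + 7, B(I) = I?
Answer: 66500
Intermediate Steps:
O(u, N) = 7 + 7*N
C = -6 (C = -7 + 1 = -6)
f(Q, H) = 1 + Q (f(Q, H) = Q + 1 = 1 + Q)
w(V, k) = -6 + V*k**2 (w(V, k) = (k*V)*k - 6 = (V*k)*k - 6 = V*k**2 - 6 = -6 + V*k**2)
(O(-2, 1)*25)*w(f(3, 3), 7) = ((7 + 7*1)*25)*(-6 + (1 + 3)*7**2) = ((7 + 7)*25)*(-6 + 4*49) = (14*25)*(-6 + 196) = 350*190 = 66500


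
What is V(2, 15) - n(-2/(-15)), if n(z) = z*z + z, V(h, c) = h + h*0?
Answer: 416/225 ≈ 1.8489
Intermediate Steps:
V(h, c) = h (V(h, c) = h + 0 = h)
n(z) = z + z² (n(z) = z² + z = z + z²)
V(2, 15) - n(-2/(-15)) = 2 - (-2/(-15))*(1 - 2/(-15)) = 2 - (-2*(-1/15))*(1 - 2*(-1/15)) = 2 - 2*(1 + 2/15)/15 = 2 - 2*17/(15*15) = 2 - 1*34/225 = 2 - 34/225 = 416/225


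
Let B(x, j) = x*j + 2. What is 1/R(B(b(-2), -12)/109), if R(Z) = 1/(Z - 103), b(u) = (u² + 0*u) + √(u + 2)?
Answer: -11273/109 ≈ -103.42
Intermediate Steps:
b(u) = u² + √(2 + u) (b(u) = (u² + 0) + √(2 + u) = u² + √(2 + u))
B(x, j) = 2 + j*x (B(x, j) = j*x + 2 = 2 + j*x)
R(Z) = 1/(-103 + Z)
1/R(B(b(-2), -12)/109) = 1/(1/(-103 + (2 - 12*((-2)² + √(2 - 2)))/109)) = 1/(1/(-103 + (2 - 12*(4 + √0))*(1/109))) = 1/(1/(-103 + (2 - 12*(4 + 0))*(1/109))) = 1/(1/(-103 + (2 - 12*4)*(1/109))) = 1/(1/(-103 + (2 - 48)*(1/109))) = 1/(1/(-103 - 46*1/109)) = 1/(1/(-103 - 46/109)) = 1/(1/(-11273/109)) = 1/(-109/11273) = -11273/109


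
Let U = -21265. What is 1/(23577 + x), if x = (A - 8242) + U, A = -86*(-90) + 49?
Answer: 1/1859 ≈ 0.00053792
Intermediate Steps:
A = 7789 (A = 7740 + 49 = 7789)
x = -21718 (x = (7789 - 8242) - 21265 = -453 - 21265 = -21718)
1/(23577 + x) = 1/(23577 - 21718) = 1/1859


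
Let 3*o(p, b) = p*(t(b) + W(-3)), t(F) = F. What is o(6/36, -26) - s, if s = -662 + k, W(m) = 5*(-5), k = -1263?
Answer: 11533/6 ≈ 1922.2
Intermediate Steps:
W(m) = -25
s = -1925 (s = -662 - 1263 = -1925)
o(p, b) = p*(-25 + b)/3 (o(p, b) = (p*(b - 25))/3 = (p*(-25 + b))/3 = p*(-25 + b)/3)
o(6/36, -26) - s = (6/36)*(-25 - 26)/3 - 1*(-1925) = (⅓)*(6*(1/36))*(-51) + 1925 = (⅓)*(⅙)*(-51) + 1925 = -17/6 + 1925 = 11533/6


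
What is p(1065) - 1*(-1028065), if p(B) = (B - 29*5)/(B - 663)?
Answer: 206641525/201 ≈ 1.0281e+6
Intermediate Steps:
p(B) = (-145 + B)/(-663 + B) (p(B) = (B - 145)/(-663 + B) = (-145 + B)/(-663 + B))
p(1065) - 1*(-1028065) = (-145 + 1065)/(-663 + 1065) - 1*(-1028065) = 920/402 + 1028065 = (1/402)*920 + 1028065 = 460/201 + 1028065 = 206641525/201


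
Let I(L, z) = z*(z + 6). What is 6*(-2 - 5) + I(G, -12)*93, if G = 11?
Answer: 6654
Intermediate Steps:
I(L, z) = z*(6 + z)
6*(-2 - 5) + I(G, -12)*93 = 6*(-2 - 5) - 12*(6 - 12)*93 = 6*(-7) - 12*(-6)*93 = -42 + 72*93 = -42 + 6696 = 6654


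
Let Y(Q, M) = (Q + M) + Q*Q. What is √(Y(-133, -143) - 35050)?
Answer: I*√17637 ≈ 132.8*I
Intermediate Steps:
Y(Q, M) = M + Q + Q² (Y(Q, M) = (M + Q) + Q² = M + Q + Q²)
√(Y(-133, -143) - 35050) = √((-143 - 133 + (-133)²) - 35050) = √((-143 - 133 + 17689) - 35050) = √(17413 - 35050) = √(-17637) = I*√17637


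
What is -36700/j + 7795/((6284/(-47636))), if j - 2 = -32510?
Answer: -754420319260/12767517 ≈ -59089.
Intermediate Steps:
j = -32508 (j = 2 - 32510 = -32508)
-36700/j + 7795/((6284/(-47636))) = -36700/(-32508) + 7795/((6284/(-47636))) = -36700*(-1/32508) + 7795/((6284*(-1/47636))) = 9175/8127 + 7795/(-1571/11909) = 9175/8127 + 7795*(-11909/1571) = 9175/8127 - 92830655/1571 = -754420319260/12767517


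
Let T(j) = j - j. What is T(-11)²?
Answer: 0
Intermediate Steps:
T(j) = 0
T(-11)² = 0² = 0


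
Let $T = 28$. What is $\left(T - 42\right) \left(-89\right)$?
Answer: $1246$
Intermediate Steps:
$\left(T - 42\right) \left(-89\right) = \left(28 - 42\right) \left(-89\right) = \left(-14\right) \left(-89\right) = 1246$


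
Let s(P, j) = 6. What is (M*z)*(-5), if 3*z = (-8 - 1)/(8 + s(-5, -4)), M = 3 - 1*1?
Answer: 15/7 ≈ 2.1429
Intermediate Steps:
M = 2 (M = 3 - 1 = 2)
z = -3/14 (z = ((-8 - 1)/(8 + 6))/3 = (-9/14)/3 = (-9*1/14)/3 = (⅓)*(-9/14) = -3/14 ≈ -0.21429)
(M*z)*(-5) = (2*(-3/14))*(-5) = -3/7*(-5) = 15/7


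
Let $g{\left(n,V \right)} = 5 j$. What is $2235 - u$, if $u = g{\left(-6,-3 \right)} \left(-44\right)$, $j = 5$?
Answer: $3335$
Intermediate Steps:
$g{\left(n,V \right)} = 25$ ($g{\left(n,V \right)} = 5 \cdot 5 = 25$)
$u = -1100$ ($u = 25 \left(-44\right) = -1100$)
$2235 - u = 2235 - -1100 = 2235 + 1100 = 3335$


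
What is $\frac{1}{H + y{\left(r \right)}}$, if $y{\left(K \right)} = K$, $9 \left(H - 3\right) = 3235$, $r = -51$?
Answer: $\frac{9}{2803} \approx 0.0032108$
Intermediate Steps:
$H = \frac{3262}{9}$ ($H = 3 + \frac{1}{9} \cdot 3235 = 3 + \frac{3235}{9} = \frac{3262}{9} \approx 362.44$)
$\frac{1}{H + y{\left(r \right)}} = \frac{1}{\frac{3262}{9} - 51} = \frac{1}{\frac{2803}{9}} = \frac{9}{2803}$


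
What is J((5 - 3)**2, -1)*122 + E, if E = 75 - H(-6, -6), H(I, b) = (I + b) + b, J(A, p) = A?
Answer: 581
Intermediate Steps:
H(I, b) = I + 2*b
E = 93 (E = 75 - (-6 + 2*(-6)) = 75 - (-6 - 12) = 75 - 1*(-18) = 75 + 18 = 93)
J((5 - 3)**2, -1)*122 + E = (5 - 3)**2*122 + 93 = 2**2*122 + 93 = 4*122 + 93 = 488 + 93 = 581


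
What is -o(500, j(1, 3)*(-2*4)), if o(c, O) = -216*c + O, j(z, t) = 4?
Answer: 108032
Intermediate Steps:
o(c, O) = O - 216*c
-o(500, j(1, 3)*(-2*4)) = -(4*(-2*4) - 216*500) = -(4*(-8) - 108000) = -(-32 - 108000) = -1*(-108032) = 108032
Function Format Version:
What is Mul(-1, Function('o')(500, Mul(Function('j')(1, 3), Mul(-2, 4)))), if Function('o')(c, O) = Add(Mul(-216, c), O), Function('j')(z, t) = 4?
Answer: 108032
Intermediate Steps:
Function('o')(c, O) = Add(O, Mul(-216, c))
Mul(-1, Function('o')(500, Mul(Function('j')(1, 3), Mul(-2, 4)))) = Mul(-1, Add(Mul(4, Mul(-2, 4)), Mul(-216, 500))) = Mul(-1, Add(Mul(4, -8), -108000)) = Mul(-1, Add(-32, -108000)) = Mul(-1, -108032) = 108032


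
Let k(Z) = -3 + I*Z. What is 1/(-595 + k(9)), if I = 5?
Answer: -1/553 ≈ -0.0018083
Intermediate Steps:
k(Z) = -3 + 5*Z
1/(-595 + k(9)) = 1/(-595 + (-3 + 5*9)) = 1/(-595 + (-3 + 45)) = 1/(-595 + 42) = 1/(-553) = -1/553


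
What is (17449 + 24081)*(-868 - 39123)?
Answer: -1660826230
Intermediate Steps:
(17449 + 24081)*(-868 - 39123) = 41530*(-39991) = -1660826230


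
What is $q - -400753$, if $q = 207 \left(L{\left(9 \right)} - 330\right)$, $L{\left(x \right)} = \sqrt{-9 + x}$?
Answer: $332443$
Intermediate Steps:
$q = -68310$ ($q = 207 \left(\sqrt{-9 + 9} - 330\right) = 207 \left(\sqrt{0} - 330\right) = 207 \left(0 - 330\right) = 207 \left(-330\right) = -68310$)
$q - -400753 = -68310 - -400753 = -68310 + 400753 = 332443$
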